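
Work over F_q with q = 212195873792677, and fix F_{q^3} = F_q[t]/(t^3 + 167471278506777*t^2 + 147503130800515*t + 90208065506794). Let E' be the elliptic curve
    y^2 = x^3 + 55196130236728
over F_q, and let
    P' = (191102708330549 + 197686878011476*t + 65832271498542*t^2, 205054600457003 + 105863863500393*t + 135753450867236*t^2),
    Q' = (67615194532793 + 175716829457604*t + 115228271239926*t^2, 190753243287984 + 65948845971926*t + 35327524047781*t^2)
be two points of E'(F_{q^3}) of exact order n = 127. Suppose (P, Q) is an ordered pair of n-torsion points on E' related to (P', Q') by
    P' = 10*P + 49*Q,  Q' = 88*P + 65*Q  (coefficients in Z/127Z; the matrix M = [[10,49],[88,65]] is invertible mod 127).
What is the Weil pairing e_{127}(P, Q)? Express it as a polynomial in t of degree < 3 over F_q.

The 127-Weil pairing on E[127] over F_{212195873792677} is alternating-bilinear: e_{127}(P',Q') = e_{127}(P,Q)^det(M).
Hence e(P,Q) = e(P',Q')^{121} where 121 = 21^{-1} mod 127.
7-bit Miller (1111111) on E'/F_{212195873792677} with a'=0, b'=55196130236728: accumulate tangent/chord ratios at Q'+S and P'+S'.
Miller gives e_{127}(P',Q') = 196033765104752 + 125608524795001*t + 181971684422794*t^2 in F_{212195873792677^3}.
Finally e_{127}(P,Q) = 62668726419201 + 146194772053655*t + 171532956076151*t^2.

62668726419201 + 146194772053655*t + 171532956076151*t^2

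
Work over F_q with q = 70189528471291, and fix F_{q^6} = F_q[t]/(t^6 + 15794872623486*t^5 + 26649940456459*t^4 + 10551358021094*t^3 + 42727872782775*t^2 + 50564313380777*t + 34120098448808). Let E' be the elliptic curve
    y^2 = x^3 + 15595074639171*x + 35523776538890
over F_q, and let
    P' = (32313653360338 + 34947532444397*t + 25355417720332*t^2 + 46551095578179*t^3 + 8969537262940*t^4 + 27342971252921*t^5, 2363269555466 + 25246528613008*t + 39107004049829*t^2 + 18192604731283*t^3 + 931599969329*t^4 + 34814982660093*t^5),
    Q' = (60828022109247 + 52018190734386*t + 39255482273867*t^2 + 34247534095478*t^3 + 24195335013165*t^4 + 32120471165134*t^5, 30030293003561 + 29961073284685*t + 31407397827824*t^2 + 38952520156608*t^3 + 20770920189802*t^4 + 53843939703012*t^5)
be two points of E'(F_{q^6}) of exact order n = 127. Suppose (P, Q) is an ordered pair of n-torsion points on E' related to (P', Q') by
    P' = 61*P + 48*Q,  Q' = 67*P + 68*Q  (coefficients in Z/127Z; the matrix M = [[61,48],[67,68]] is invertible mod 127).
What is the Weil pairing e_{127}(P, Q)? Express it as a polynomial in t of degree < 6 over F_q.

35213273969545 + 8397968655231*t + 5880009297580*t^2 + 64070023872556*t^3 + 50234199685803*t^4 + 49934019057188*t^5

Since e_{127}(P,P)=e_{127}(Q,Q)=1 and e_{127}(Q,P)=e_{127}(P,Q)^{-1}, expanding e_{127}(61*P + 48*Q,67*P + 68*Q) leaves e(P,Q)^det(M).
det M = 61*68 - 48*67 = 932 = 43 (mod 127); 43^{-1} = 65 (mod 127).
Run Miller on y^2=x^3+15595074639171*x+35523776538890 over F_{70189528471291}: ladder 1111111 (7 bits); e = f_P(D_Q)/f_Q(D_P).
e_{127}(P',Q') = 49139677663244 + 66249164961109*t + 41997220305782*t^2 + 42249524098827*t^3 + 38820927093507*t^4 + 63550675358902*t^5.
(49139677663244 + 66249164961109*t + 41997220305782*t^2 + 42249524098827*t^3 + 38820927093507*t^4 + 63550675358902*t^5)^{65} mod (70189528471291,f) = 35213273969545 + 8397968655231*t + 5880009297580*t^2 + 64070023872556*t^3 + 50234199685803*t^4 + 49934019057188*t^5.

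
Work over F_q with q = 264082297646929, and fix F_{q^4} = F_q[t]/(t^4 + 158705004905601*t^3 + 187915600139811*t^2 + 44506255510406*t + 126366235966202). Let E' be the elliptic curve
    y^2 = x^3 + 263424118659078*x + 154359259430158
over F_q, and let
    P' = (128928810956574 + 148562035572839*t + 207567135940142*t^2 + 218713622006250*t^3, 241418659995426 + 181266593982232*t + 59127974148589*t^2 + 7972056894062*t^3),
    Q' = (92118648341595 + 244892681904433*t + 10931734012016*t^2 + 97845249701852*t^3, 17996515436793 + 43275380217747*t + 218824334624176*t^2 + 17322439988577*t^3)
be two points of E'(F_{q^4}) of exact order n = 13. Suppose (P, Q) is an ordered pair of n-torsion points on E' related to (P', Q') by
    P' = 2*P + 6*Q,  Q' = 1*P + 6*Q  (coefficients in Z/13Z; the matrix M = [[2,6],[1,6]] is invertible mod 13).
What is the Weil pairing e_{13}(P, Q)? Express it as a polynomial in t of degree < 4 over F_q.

209728794307960 + 231672568696846*t + 254275803265775*t^2 + 17346582424551*t^3

Since e_{13}(P,P)=e_{13}(Q,Q)=1 and e_{13}(Q,P)=e_{13}(P,Q)^{-1}, expanding e_{13}(2*P + 6*Q,1*P + 6*Q) leaves e(P,Q)^det(M).
det(M) mod 13 = 6; its inverse in (Z/13)^* is 11 (check: 6*11 mod 13 = 1).
Run Miller on y^2=x^3+263424118659078*x+154359259430158 over F_{264082297646929}: ladder 1101 (4 bits); e = f_P(D_Q)/f_Q(D_P).
e_{13}(P',Q') = 257230737097732 + 176097110276880*t + 172933391099874*t^2 + 64184533385656*t^3.
Thus e_{13}(P,Q) = 209728794307960 + 231672568696846*t + 254275803265775*t^2 + 17346582424551*t^3.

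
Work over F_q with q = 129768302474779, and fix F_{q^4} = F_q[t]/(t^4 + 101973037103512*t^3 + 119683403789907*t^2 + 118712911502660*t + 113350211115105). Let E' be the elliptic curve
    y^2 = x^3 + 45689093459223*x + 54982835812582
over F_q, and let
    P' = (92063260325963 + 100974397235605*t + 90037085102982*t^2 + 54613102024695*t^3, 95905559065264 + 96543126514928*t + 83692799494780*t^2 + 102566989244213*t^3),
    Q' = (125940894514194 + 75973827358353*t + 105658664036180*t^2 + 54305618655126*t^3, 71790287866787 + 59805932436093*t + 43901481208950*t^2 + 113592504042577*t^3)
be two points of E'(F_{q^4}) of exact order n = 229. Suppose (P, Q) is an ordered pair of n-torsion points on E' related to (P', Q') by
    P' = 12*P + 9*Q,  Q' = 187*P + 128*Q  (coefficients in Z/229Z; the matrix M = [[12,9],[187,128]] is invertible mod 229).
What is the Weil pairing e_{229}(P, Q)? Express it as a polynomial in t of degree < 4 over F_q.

The 229-Weil pairing on E[229] over F_{129768302474779} is alternating-bilinear: e_{229}(P',Q') = e_{229}(P,Q)^det(M).
Inverting 82 mod 229: 81. Thus e_{229}(P,Q) = e(P',Q')^{81}.
n = 229 = (11100101)_2 (8 bits, wt 5); accumulate f_{229,P'}(Q'+S)/f_{229,P'}(S) along the 7-step ladder.
e_{229}(P',Q') = 122034196110622 + 2380165811304*t + 36266672134573*t^2 + 108139315229817*t^3.
Hence e(P,Q) = 88180023741910 + 127169744328626*t + 20525730184514*t^2 + 67451774417059*t^3 in F_{129768302474779^4}^*.

88180023741910 + 127169744328626*t + 20525730184514*t^2 + 67451774417059*t^3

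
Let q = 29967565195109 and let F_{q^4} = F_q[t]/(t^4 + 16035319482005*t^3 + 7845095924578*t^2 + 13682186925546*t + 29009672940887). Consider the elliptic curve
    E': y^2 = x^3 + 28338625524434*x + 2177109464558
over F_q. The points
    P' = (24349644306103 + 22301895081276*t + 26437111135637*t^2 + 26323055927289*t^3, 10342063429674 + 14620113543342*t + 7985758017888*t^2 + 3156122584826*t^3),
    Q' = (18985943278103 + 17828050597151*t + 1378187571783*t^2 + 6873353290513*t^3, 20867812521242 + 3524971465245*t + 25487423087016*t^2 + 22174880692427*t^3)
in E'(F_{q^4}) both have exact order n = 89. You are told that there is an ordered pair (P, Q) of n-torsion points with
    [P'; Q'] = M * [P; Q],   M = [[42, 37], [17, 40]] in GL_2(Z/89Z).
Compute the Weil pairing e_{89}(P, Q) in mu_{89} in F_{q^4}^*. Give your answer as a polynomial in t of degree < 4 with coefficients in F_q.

Since e_{89}(P,P)=e_{89}(Q,Q)=1 and e_{89}(Q,P)=e_{89}(P,Q)^{-1}, expanding e_{89}(42*P + 37*Q,17*P + 40*Q) leaves e(P,Q)^det(M).
42*40 - 37*17 = 1051; reduced mod 89: det = 72, inverse 68.
Miller loop for e_{89} over F_{29967565195109^4}: bits of 89 = 1011001; 6 double steps + 3 add steps, l/v at each.
Result: e(P',Q') = 17377014122560 + 5096510793822*t + 12772107897072*t^2 + 1574947748694*t^3.
Thus e_{89}(P,Q) = 18030077063922 + 21353354372606*t + 16564827255406*t^2 + 17761920743076*t^3.

18030077063922 + 21353354372606*t + 16564827255406*t^2 + 17761920743076*t^3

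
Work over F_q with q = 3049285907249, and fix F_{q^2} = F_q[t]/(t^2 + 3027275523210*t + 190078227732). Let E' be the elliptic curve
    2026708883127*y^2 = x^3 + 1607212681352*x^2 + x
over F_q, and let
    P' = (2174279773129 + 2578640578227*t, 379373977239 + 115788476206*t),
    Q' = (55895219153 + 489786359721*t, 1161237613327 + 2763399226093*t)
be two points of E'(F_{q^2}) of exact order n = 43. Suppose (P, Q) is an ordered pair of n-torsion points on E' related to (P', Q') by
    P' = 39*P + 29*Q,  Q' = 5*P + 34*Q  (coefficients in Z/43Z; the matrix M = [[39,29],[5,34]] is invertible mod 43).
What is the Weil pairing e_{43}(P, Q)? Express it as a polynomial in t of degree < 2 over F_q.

857994626045 + 1956480753128*t

e_{43}(aP+bQ,cP+dQ) = e_{43}(P,Q)^(ad-bc); with (a,b,c,d)=(39,29,5,34) this gives the det-43 law.
So e_{43}(P,Q) = e_{43}(P',Q')^{28}, since 20*28 = 1 mod 43.
(x,y)|->(1170749368327x+230059807765,1170749368327y) sends E' to y^2=x^3+1242285528817*x+1769631627966.
Miller loop for e_{43} over F_{3049285907249^2}: bits of 43 = 101011; 5 double steps + 3 add steps, l/v at each.
Miller gives e_{43}(P',Q') = 2294606839988 + 952881602134*t in F_{3049285907249^2}.
Finally e_{43}(P,Q) = 857994626045 + 1956480753128*t.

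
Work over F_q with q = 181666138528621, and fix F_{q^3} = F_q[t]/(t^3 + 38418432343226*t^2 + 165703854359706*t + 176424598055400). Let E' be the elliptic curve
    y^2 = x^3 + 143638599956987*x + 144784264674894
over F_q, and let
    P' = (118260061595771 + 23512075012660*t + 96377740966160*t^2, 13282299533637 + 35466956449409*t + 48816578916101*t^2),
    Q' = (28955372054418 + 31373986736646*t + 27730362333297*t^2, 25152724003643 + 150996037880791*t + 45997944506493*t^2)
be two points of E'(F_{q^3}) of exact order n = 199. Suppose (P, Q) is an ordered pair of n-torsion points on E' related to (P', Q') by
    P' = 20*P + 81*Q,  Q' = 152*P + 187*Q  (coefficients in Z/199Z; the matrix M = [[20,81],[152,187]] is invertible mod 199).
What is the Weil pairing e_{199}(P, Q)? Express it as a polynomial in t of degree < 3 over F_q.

Under M = [[20,81],[152,187]] in GL_2(Z/199), e_{199}(P',Q') = e_{199}(P,Q)^(20*187-81*152 mod 199).
Hence e(P,Q) = e(P',Q')^{53} where 53 = 184^{-1} mod 199.
Run Miller on y^2=x^3+143638599956987*x+144784264674894 over F_{181666138528621}: ladder 11000111 (8 bits); e = f_P(D_Q)/f_Q(D_P).
The quotient is 76696457545838 + 177026824633514*t + 59752777667088*t^2.
e_{199}(P,Q) = (76696457545838 + 177026824633514*t + 59752777667088*t^2)^{53} = 175132642542201 + 47136125952400*t + 134414492152238*t^2.

175132642542201 + 47136125952400*t + 134414492152238*t^2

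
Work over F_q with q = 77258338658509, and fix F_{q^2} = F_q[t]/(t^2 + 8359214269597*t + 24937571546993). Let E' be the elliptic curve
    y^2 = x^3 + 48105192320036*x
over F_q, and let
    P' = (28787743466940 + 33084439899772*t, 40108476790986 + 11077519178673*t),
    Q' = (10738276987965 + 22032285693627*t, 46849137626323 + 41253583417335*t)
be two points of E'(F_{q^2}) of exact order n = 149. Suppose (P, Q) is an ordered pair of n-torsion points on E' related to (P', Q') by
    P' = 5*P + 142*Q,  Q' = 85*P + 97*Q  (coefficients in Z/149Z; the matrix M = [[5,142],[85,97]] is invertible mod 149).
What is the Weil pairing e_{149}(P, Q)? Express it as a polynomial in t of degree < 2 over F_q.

Alternating bilinearity on E[149] (values in mu_{149} in F_{77258338658509^2}) gives e(P',Q') = e(P,Q)^det(M).
det(M) mod 149 = 37; its inverse in (Z/149)^* is 145 (check: 37*145 mod 149 = 1).
Run Miller on y^2=x^3+48105192320036*x over F_{77258338658509}: ladder 10010101 (8 bits); e = f_P(D_Q)/f_Q(D_P).
e_{149}(P',Q') = 17782348721047 + 43951683732590*t.
e_{149}(P,Q) = (17782348721047 + 43951683732590*t)^{145} = 18239940597982 + 27777972207703*t.

18239940597982 + 27777972207703*t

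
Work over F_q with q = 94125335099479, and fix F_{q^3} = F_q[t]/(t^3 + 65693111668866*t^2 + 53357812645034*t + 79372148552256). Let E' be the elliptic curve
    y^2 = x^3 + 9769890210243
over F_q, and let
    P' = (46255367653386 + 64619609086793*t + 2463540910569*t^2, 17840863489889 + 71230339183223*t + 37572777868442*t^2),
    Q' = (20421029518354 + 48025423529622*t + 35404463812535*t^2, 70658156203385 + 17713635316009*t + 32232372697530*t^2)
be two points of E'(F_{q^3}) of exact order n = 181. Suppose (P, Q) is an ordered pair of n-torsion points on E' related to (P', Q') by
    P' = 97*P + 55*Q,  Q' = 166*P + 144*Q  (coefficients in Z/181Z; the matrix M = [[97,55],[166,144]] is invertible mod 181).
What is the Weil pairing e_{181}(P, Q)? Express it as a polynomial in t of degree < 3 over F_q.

21351437002860 + 93636600699699*t + 1628307668082*t^2

Under M = [[97,55],[166,144]] in GL_2(Z/181), e_{181}(P',Q') = e_{181}(P,Q)^(97*144-55*166 mod 181).
det M = 97*144 - 55*166 = 4838 = 132 (mod 181); 132^{-1} = 48 (mod 181).
Run Miller on y^2=x^3+9769890210243 over F_{94125335099479}: ladder 10110101 (8 bits); e = f_P(D_Q)/f_Q(D_P).
Miller gives e_{181}(P',Q') = 59562389087033 + 25454386502275*t + 7589154692321*t^2 in F_{94125335099479^3}.
e_{181}(P,Q) = (59562389087033 + 25454386502275*t + 7589154692321*t^2)^{48} = 21351437002860 + 93636600699699*t + 1628307668082*t^2.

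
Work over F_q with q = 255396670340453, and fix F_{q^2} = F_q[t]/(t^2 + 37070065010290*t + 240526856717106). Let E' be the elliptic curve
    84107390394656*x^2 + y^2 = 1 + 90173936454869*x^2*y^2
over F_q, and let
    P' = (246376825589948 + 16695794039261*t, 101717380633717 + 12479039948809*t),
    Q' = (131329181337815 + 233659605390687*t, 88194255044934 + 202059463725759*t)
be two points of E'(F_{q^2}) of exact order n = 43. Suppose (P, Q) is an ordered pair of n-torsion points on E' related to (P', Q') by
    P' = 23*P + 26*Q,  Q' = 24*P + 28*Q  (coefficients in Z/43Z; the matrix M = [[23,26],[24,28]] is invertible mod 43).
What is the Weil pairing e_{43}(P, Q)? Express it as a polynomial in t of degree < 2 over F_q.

Alternating bilinearity on E[43] (values in mu_{43} in F_{255396670340453^2}) gives e(P',Q') = e(P,Q)^det(M).
23*28 - 26*24 = 20; reduced mod 43: det = 20, inverse 28.
Edwards->Montgomery: u=(1+y)/(1-y), v=u/x -> 161883533431557v^2=u^3+93840759526004u^2+u; then x_W=62332531070060u+71612999531663: y^2=x^3+127394817833384*x+200613089105188.
Miller loop for e_{43} over F_{255396670340453^2}: bits of 43 = 101011; 5 double steps + 3 add steps, l/v at each.
Miller gives e_{43}(P',Q') = 139965685940697 + 106360292440028*t in F_{255396670340453^2}.
Raise to 28: e(P,Q) = 3870480743814 + 39001091912610*t in mu_{43}.

3870480743814 + 39001091912610*t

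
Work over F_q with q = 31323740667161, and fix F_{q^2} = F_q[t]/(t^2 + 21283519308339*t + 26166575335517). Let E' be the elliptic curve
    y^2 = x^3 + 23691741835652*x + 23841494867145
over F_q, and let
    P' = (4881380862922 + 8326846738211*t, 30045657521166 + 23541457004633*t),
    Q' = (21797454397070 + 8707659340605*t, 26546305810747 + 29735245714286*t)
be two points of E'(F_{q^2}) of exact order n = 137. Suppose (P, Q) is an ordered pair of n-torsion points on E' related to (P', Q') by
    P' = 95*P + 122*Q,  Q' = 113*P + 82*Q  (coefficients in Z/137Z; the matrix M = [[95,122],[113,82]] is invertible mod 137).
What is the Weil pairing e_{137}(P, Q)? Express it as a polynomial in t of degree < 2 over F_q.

The 137-Weil pairing on E[137] over F_{31323740667161} is alternating-bilinear: e_{137}(P',Q') = e_{137}(P,Q)^det(M).
95*82 - 122*113 = -5996; reduced mod 137: det = 32, inverse 30.
Double-and-add over 10001001: 8-1 doublings, 3-1 additions; each step l_{T,T}/v_{2T} or l_{T,P'}/v at Q'+S for random S.
The quotient is 12313143381800 + 7746328314648*t.
Raise to 30: e(P,Q) = 7349260112391 + 11651384435654*t in mu_{137}.

7349260112391 + 11651384435654*t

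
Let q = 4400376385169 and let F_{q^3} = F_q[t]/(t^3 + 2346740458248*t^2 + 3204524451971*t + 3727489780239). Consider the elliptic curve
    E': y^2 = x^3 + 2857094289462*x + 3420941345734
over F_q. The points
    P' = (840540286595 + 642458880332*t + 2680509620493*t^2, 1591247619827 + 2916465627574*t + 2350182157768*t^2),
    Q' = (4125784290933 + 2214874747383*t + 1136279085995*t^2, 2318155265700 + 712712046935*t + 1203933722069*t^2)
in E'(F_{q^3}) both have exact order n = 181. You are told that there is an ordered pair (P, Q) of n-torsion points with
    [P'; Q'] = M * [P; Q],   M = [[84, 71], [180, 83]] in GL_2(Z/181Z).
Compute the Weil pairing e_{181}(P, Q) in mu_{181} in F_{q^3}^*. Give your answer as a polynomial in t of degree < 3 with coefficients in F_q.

1068847577203 + 3225801927631*t + 2749811177401*t^2

Since e_{181}(P,P)=e_{181}(Q,Q)=1 and e_{181}(Q,P)=e_{181}(P,Q)^{-1}, expanding e_{181}(84*P + 71*Q,180*P + 83*Q) leaves e(P,Q)^det(M).
84*83 - 71*180 = -5808; reduced mod 181: det = 165, inverse 147.
Run Miller on y^2=x^3+2857094289462*x+3420941345734 over F_{4400376385169}: ladder 10110101 (8 bits); e = f_P(D_Q)/f_Q(D_P).
Result: e(P',Q') = 1704768400389 + 1777219787384*t + 2276592054125*t^2.
(1704768400389 + 1777219787384*t + 2276592054125*t^2)^{147} mod (4400376385169,f) = 1068847577203 + 3225801927631*t + 2749811177401*t^2.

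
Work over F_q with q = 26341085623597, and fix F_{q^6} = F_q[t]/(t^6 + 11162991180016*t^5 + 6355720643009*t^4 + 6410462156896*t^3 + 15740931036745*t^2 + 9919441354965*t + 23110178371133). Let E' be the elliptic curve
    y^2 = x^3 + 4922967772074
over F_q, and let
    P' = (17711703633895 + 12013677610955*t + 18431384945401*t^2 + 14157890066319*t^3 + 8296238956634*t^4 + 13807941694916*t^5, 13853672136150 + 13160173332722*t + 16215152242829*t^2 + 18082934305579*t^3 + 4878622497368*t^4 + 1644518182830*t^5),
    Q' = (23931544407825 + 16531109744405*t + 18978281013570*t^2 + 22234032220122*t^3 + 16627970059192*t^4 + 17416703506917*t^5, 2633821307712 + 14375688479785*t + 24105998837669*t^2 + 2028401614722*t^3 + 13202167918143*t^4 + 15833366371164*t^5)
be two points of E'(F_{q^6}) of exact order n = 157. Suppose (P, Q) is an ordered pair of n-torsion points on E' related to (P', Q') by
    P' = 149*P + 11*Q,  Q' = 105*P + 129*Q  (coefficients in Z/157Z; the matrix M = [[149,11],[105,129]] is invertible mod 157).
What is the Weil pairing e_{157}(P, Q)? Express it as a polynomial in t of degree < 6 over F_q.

Alternating bilinearity on E[157] (values in mu_{157} in F_{26341085623597^6}) gives e(P',Q') = e(P,Q)^det(M).
Hence e(P,Q) = e(P',Q')^{100} where 100 = 11^{-1} mod 157.
8-bit Miller (10011101) on E'/F_{26341085623597} with a'=0, b'=4922967772074: accumulate tangent/chord ratios at Q'+S and P'+S'.
So e_{157}(P',Q') = 21282385911268 + 11944456637914*t + 19541014400805*t^2 + 24836526672985*t^3 + 19610554236105*t^4 + 10894539887033*t^5.
(21282385911268 + 11944456637914*t + 19541014400805*t^2 + 24836526672985*t^3 + 19610554236105*t^4 + 10894539887033*t^5)^{100} mod (26341085623597,f) = 10903590032957 + 17554417463727*t + 9259657759676*t^2 + 22040708387110*t^3 + 25921799490416*t^4 + 20538205337036*t^5.

10903590032957 + 17554417463727*t + 9259657759676*t^2 + 22040708387110*t^3 + 25921799490416*t^4 + 20538205337036*t^5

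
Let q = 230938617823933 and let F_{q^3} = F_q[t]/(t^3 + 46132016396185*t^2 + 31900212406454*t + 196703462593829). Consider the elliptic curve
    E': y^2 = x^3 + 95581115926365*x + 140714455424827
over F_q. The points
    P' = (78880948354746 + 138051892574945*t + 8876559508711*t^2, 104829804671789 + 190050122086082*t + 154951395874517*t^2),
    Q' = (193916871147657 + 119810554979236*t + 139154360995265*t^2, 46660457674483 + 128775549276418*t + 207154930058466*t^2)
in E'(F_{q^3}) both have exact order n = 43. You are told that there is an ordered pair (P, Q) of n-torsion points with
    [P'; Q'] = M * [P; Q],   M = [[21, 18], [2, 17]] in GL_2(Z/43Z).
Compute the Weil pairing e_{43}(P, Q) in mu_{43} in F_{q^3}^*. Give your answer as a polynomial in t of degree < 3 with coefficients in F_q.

42831649735017 + 15851024394027*t + 116979057546641*t^2

e_{43}(aP+bQ,cP+dQ) = e_{43}(P,Q)^(ad-bc); with (a,b,c,d)=(21,18,2,17) this gives the det-43 law.
det M = 21*17 - 18*2 = 321 = 20 (mod 43); 20^{-1} = 28 (mod 43).
6-bit Miller (101011) on E'/F_{230938617823933} with a'=95581115926365, b'=140714455424827: accumulate tangent/chord ratios at Q'+S and P'+S'.
So e_{43}(P',Q') = 27087039913781 + 127122113442379*t + 207259330940993*t^2.
Raise to 28: e(P,Q) = 42831649735017 + 15851024394027*t + 116979057546641*t^2 in mu_{43}.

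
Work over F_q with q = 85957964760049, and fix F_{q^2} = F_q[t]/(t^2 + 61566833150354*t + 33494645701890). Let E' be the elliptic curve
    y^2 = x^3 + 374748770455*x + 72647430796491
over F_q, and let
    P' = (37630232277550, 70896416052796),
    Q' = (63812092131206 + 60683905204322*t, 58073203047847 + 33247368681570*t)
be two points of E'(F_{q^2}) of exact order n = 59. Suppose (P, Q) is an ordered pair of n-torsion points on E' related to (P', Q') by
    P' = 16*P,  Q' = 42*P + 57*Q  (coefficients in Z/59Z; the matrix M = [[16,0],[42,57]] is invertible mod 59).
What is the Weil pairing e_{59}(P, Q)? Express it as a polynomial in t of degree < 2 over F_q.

Alternating bilinearity on E[59] (values in mu_{59} in F_{85957964760049^2}) gives e(P',Q') = e(P,Q)^det(M).
So e_{59}(P,Q) = e_{59}(P',Q')^{35}, since 27*35 = 1 mod 59.
Build f_{59,P'} and f_{59,Q'} via the 6-bit ladder of 59=111011_2; evaluate at shifted divisors; quotient in F_{85957964760049^2}.
Result: e(P',Q') = 719348855250 + 19926562403019*t.
Finally e_{59}(P,Q) = 22216895799030 + 46346370574695*t.

22216895799030 + 46346370574695*t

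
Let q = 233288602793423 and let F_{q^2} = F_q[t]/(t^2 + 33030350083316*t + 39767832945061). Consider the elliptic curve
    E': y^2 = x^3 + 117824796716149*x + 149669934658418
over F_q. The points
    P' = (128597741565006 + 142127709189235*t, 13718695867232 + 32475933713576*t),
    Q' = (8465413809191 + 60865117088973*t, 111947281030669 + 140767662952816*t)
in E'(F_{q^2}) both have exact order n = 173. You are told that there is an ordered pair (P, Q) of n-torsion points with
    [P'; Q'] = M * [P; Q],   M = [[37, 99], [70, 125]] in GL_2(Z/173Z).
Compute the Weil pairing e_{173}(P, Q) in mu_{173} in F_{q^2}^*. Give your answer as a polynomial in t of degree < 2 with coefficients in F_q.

74470435082355 + 82592615189414*t

e_{173}(aP+bQ,cP+dQ) = e_{173}(P,Q)^(ad-bc); with (a,b,c,d)=(37,99,70,125) this gives the det-173 law.
det(M) mod 173 = 117; its inverse in (Z/173)^* is 139 (check: 117*139 mod 173 = 1).
Run Miller on y^2=x^3+117824796716149*x+149669934658418 over F_{233288602793423}: ladder 10101101 (8 bits); e = f_P(D_Q)/f_Q(D_P).
f_P(D_Q)/f_Q(D_P) = 10388694847278 + 141816927505995*t.
Thus e_{173}(P,Q) = 74470435082355 + 82592615189414*t.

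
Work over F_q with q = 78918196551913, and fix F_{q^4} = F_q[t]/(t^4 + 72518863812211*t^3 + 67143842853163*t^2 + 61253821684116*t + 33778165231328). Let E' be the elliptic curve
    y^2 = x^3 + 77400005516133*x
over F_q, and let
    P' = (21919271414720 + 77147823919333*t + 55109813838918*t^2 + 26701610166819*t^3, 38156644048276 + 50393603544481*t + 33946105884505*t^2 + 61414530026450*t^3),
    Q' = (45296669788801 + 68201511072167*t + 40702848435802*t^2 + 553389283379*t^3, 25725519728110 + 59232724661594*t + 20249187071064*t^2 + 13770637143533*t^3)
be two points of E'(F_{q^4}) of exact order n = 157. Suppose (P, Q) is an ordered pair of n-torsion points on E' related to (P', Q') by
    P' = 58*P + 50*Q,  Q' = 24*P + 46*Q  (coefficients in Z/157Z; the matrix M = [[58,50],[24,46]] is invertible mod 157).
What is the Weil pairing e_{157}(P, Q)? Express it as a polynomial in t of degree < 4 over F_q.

e_{157} is bilinear + alternating on E[157], so e_{157}(58*P + 50*Q, 24*P + 46*Q) = e_{157}(P,Q)^(58*46-50*24).
58*46 - 50*24 = 1468; reduced mod 157: det = 55, inverse 20.
Miller loop for e_{157} over F_{78918196551913^4}: bits of 157 = 10011101; 7 double steps + 4 add steps, l/v at each.
Miller gives e_{157}(P',Q') = 25182977414426 + 46481488043292*t + 33050821841904*t^2 + 9210691206149*t^3 in F_{78918196551913^4}.
Thus e_{157}(P,Q) = 8023527929835 + 3233160461392*t + 34901795681886*t^2 + 36464230400818*t^3.

8023527929835 + 3233160461392*t + 34901795681886*t^2 + 36464230400818*t^3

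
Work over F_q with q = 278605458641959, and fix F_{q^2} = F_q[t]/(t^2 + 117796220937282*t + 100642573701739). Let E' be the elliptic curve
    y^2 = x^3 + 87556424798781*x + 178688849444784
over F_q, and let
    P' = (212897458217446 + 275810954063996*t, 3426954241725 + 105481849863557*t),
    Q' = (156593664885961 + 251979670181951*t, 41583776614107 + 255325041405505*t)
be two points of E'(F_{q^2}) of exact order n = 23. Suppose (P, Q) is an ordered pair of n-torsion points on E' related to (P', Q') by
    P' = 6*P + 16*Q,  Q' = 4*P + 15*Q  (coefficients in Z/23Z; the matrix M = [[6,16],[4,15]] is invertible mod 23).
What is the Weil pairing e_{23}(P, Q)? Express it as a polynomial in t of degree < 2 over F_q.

e_{23}(aP+bQ,cP+dQ) = e_{23}(P,Q)^(ad-bc); with (a,b,c,d)=(6,16,4,15) this gives the det-23 law.
So e_{23}(P,Q) = e_{23}(P',Q')^{8}, since 3*8 = 1 mod 23.
Run Miller on y^2=x^3+87556424798781*x+178688849444784 over F_{278605458641959}: ladder 10111 (5 bits); e = f_P(D_Q)/f_Q(D_P).
So e_{23}(P',Q') = 184981537725026 + 9647879631371*t.
e_{23}(P,Q) = (184981537725026 + 9647879631371*t)^{8} = 99580509902157 + 120876143376143*t.

99580509902157 + 120876143376143*t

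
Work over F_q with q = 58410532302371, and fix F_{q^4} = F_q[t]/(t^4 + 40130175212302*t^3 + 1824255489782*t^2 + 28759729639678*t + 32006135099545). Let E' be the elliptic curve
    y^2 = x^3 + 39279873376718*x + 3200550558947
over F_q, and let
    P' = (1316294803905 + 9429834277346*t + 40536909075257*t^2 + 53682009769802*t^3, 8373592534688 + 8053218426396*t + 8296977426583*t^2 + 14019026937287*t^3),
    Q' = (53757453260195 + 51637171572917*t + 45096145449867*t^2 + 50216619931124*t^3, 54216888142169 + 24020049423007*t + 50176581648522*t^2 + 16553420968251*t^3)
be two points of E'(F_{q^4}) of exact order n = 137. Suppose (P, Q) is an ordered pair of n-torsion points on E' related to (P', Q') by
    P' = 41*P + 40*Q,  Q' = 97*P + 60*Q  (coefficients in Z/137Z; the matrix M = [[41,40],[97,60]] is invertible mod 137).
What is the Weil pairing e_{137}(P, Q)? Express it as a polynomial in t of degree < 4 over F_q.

Under M = [[41,40],[97,60]] in GL_2(Z/137), e_{137}(P',Q') = e_{137}(P,Q)^(41*60-40*97 mod 137).
So e_{137}(P,Q) = e_{137}(P',Q')^{63}, since 87*63 = 1 mod 137.
8-bit Miller (10001001) on E'/F_{58410532302371} with a'=39279873376718, b'=3200550558947: accumulate tangent/chord ratios at Q'+S and P'+S'.
The quotient is 49215774432962 + 41371982685239*t + 17075511380676*t^2 + 9418341323331*t^3.
Raise to 63: e(P,Q) = 34849333667799 + 30831827246397*t + 31900066916518*t^2 + 41813095061706*t^3 in mu_{137}.

34849333667799 + 30831827246397*t + 31900066916518*t^2 + 41813095061706*t^3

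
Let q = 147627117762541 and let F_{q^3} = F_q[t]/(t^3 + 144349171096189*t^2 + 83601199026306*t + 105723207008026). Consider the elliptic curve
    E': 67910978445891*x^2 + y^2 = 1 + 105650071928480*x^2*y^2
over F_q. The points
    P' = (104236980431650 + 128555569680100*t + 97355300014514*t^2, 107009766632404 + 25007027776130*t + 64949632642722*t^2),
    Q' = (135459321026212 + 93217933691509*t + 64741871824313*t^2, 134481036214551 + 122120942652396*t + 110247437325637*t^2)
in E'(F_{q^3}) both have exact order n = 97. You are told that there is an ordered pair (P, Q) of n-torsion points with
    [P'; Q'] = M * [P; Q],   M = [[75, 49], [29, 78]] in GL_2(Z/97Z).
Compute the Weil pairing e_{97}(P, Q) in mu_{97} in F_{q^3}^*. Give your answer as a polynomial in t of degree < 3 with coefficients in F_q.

38947366434004 + 46163617832588*t + 60672700803585*t^2

The 97-Weil pairing on E[97] over F_{147627117762541} is alternating-bilinear: e_{97}(P',Q') = e_{97}(P,Q)^det(M).
75*78 - 49*29 = 4429; reduced mod 97: det = 64, inverse 47.
Edwards->Montgomery: u=(1+y)/(1-y), v=u/x -> 45149133374011v^2=u^3+100589456593223u^2+u; then x_W=27472006069988u+53531361356152: y^2=x^3+111295704144571.
7-bit Miller (1100001) on E'/F_{147627117762541} with a'=0, b'=111295704144571: accumulate tangent/chord ratios at Q'+S and P'+S'.
Miller gives e_{97}(P',Q') = 113396652450447 + 133657463875845*t + 64777565224808*t^2 in F_{147627117762541^3}.
e_{97}(P,Q) = (113396652450447 + 133657463875845*t + 64777565224808*t^2)^{47} = 38947366434004 + 46163617832588*t + 60672700803585*t^2.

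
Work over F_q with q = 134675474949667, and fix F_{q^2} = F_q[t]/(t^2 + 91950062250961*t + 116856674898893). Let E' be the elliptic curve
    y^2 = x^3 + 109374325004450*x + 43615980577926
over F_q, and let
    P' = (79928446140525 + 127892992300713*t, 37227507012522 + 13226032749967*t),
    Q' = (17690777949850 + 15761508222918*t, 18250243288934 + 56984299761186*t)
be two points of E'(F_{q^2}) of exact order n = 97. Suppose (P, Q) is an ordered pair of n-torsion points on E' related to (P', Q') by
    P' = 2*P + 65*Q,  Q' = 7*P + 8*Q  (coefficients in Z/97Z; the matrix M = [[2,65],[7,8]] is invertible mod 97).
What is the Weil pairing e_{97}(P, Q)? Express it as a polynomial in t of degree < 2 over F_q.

Since e_{97}(P,P)=e_{97}(Q,Q)=1 and e_{97}(Q,P)=e_{97}(P,Q)^{-1}, expanding e_{97}(2*P + 65*Q,7*P + 8*Q) leaves e(P,Q)^det(M).
det M = 2*8 - 65*7 = -439 = 46 (mod 97); 46^{-1} = 19 (mod 97).
Build f_{97,P'} and f_{97,Q'} via the 7-bit ladder of 97=1100001_2; evaluate at shifted divisors; quotient in F_{134675474949667^2}.
So e_{97}(P',Q') = 80735384073681 + 74345104420818*t.
e_{97}(P,Q) = (80735384073681 + 74345104420818*t)^{19} = 70678079564680 + 32309635121684*t.

70678079564680 + 32309635121684*t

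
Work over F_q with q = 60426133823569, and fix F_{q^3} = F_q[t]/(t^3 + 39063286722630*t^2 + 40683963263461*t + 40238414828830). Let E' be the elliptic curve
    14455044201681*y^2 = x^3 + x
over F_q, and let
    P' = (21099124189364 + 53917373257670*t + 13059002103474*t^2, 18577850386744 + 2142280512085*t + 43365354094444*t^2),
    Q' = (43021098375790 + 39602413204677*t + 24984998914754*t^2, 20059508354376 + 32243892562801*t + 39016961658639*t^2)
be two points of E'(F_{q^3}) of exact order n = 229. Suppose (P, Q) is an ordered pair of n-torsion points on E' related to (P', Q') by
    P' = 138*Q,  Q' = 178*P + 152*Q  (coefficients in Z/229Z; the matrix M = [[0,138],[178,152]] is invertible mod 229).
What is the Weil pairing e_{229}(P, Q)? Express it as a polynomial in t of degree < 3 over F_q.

23786188474711 + 1495995503314*t + 16820019842525*t^2

Under M = [[0,138],[178,152]] in GL_2(Z/229), e_{229}(P',Q') = e_{229}(P,Q)^(0*152-138*178 mod 229).
det M = 0*152 - 138*178 = -24564 = 168 (mod 229); 168^{-1} = 15 (mod 229).
Undo Montgomery via alpha=0, beta=4127999582958: (a',b')=(31581557970579,0) over F_{60426133823569}.
n = 229 = (11100101)_2 (8 bits, wt 5); accumulate f_{229,P'}(Q'+S)/f_{229,P'}(S) along the 7-step ladder.
f_P(D_Q)/f_Q(D_P) = 46705421685364 + 8990600983714*t + 59707520361896*t^2.
Thus e_{229}(P,Q) = 23786188474711 + 1495995503314*t + 16820019842525*t^2.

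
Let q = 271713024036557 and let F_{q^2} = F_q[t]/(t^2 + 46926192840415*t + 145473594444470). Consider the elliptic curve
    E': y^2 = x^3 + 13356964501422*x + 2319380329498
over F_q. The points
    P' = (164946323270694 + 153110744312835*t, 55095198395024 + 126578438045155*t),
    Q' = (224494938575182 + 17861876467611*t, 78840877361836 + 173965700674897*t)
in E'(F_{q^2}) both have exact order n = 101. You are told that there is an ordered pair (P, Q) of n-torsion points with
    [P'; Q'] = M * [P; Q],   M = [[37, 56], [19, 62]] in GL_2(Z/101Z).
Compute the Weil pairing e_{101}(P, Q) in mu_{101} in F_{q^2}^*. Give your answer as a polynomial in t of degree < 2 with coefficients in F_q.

The 101-Weil pairing on E[101] over F_{271713024036557} is alternating-bilinear: e_{101}(P',Q') = e_{101}(P,Q)^det(M).
Inverting 18 mod 101: 73. Thus e_{101}(P,Q) = e(P',Q')^{73}.
n = 101 = (1100101)_2 (7 bits, wt 4); accumulate f_{101,P'}(Q'+S)/f_{101,P'}(S) along the 6-step ladder.
The quotient is 208942354093554 + 175385482590051*t.
Finally e_{101}(P,Q) = 17485078774768 + 89702537145414*t.

17485078774768 + 89702537145414*t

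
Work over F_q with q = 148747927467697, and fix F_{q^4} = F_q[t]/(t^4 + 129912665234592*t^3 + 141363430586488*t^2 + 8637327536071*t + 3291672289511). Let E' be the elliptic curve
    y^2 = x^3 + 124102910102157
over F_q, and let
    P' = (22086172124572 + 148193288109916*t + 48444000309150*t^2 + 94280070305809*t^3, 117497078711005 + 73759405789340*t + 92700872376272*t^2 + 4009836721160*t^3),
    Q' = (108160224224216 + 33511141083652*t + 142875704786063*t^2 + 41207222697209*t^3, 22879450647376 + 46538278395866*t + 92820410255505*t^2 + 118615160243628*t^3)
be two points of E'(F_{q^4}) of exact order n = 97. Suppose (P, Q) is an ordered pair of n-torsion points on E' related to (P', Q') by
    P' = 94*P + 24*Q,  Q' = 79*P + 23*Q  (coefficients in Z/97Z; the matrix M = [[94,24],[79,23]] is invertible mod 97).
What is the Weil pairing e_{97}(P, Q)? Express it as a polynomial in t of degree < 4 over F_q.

The 97-Weil pairing on E[97] over F_{148747927467697} is alternating-bilinear: e_{97}(P',Q') = e_{97}(P,Q)^det(M).
det M = 94*23 - 24*79 = 266 = 72 (mod 97); 72^{-1} = 31 (mod 97).
Build f_{97,P'} and f_{97,Q'} via the 7-bit ladder of 97=1100001_2; evaluate at shifted divisors; quotient in F_{148747927467697^4}.
e_{97}(P',Q') = 75778472485262 + 32178207547559*t + 125111869504352*t^2 + 28939210279659*t^3.
(75778472485262 + 32178207547559*t + 125111869504352*t^2 + 28939210279659*t^3)^{31} mod (148747927467697,f) = 88848568446715 + 59647962265435*t + 50144429538173*t^2 + 122021187856962*t^3.

88848568446715 + 59647962265435*t + 50144429538173*t^2 + 122021187856962*t^3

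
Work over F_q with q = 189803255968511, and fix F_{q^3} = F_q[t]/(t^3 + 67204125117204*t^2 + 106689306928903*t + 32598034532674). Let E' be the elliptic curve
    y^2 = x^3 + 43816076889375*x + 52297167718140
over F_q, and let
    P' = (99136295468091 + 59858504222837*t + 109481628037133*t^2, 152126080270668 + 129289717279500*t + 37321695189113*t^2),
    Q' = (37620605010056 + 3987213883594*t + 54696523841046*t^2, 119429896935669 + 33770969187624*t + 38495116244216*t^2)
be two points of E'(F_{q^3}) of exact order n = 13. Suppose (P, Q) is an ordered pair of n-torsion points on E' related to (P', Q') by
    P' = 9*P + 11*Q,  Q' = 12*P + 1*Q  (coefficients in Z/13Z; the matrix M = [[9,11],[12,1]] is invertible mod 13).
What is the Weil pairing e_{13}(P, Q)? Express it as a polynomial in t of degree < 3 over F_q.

21184162340551 + 89885591493457*t + 98406803097391*t^2

The 13-Weil pairing on E[13] over F_{189803255968511} is alternating-bilinear: e_{13}(P',Q') = e_{13}(P,Q)^det(M).
So e_{13}(P,Q) = e_{13}(P',Q')^{2}, since 7*2 = 1 mod 13.
Build f_{13,P'} and f_{13,Q'} via the 4-bit ladder of 13=1101_2; evaluate at shifted divisors; quotient in F_{189803255968511^3}.
e_{13}(P',Q') = 128831002335254 + 143149740158357*t + 146816162601549*t^2.
Hence e(P,Q) = 21184162340551 + 89885591493457*t + 98406803097391*t^2 in F_{189803255968511^3}^*.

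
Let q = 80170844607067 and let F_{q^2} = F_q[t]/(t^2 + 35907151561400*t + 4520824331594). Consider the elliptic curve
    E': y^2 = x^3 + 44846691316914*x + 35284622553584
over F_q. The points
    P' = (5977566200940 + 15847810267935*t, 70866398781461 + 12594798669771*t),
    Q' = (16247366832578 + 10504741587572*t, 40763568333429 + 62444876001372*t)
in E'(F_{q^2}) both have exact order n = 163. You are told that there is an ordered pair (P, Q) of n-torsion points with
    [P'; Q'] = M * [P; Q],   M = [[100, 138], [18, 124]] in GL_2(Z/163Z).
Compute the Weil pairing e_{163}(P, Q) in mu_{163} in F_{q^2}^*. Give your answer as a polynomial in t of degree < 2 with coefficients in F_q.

Since e_{163}(P,P)=e_{163}(Q,Q)=1 and e_{163}(Q,P)=e_{163}(P,Q)^{-1}, expanding e_{163}(100*P + 138*Q,18*P + 124*Q) leaves e(P,Q)^det(M).
Inverting 136 mod 163: 6. Thus e_{163}(P,Q) = e(P',Q')^{6}.
Build f_{163,P'} and f_{163,Q'} via the 8-bit ladder of 163=10100011_2; evaluate at shifted divisors; quotient in F_{80170844607067^2}.
So e_{163}(P',Q') = 21837573327949 + 23828757765223*t.
e_{163}(P,Q) = (21837573327949 + 23828757765223*t)^{6} = 32981556925492 + 7191382474899*t.

32981556925492 + 7191382474899*t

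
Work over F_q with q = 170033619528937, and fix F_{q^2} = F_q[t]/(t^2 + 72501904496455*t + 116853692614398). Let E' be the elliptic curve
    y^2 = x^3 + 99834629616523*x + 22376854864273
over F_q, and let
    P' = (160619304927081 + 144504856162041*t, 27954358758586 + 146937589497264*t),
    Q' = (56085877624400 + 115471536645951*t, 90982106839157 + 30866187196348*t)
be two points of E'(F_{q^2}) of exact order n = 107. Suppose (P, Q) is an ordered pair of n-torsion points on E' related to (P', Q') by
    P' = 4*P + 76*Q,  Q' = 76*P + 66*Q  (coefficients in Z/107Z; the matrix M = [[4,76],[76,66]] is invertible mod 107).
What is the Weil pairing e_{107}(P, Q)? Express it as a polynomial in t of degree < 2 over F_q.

21494063962839 + 53119089566661*t

The 107-Weil pairing on E[107] over F_{170033619528937} is alternating-bilinear: e_{107}(P',Q') = e_{107}(P,Q)^det(M).
det M = 4*66 - 76*76 = -5512 = 52 (mod 107); 52^{-1} = 35 (mod 107).
7-bit Miller (1101011) on E'/F_{170033619528937} with a'=99834629616523, b'=22376854864273: accumulate tangent/chord ratios at Q'+S and P'+S'.
So e_{107}(P',Q') = 66869000896652 + 83102924364366*t.
Raise to 35: e(P,Q) = 21494063962839 + 53119089566661*t in mu_{107}.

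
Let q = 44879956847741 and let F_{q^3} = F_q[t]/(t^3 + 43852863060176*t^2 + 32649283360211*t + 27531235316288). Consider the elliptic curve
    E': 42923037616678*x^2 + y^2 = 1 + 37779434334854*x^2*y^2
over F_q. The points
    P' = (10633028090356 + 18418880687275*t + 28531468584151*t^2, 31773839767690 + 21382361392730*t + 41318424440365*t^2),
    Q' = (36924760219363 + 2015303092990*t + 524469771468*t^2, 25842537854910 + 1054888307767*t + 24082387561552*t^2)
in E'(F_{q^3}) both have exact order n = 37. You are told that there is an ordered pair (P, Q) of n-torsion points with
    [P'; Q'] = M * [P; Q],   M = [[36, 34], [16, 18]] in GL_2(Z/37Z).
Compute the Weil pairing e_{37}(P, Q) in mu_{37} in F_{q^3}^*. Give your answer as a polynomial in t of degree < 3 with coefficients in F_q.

Alternating bilinearity on E[37] (values in mu_{37} in F_{44879956847741^3}) gives e(P',Q') = e(P,Q)^det(M).
Hence e(P,Q) = e(P',Q')^{21} where 21 = 30^{-1} mod 37.
Map (x,y)_Ed via u=(1+y)/(1-y), v=(1+y)/((1-y)x) to Montgomery A=28007439735242,B=38594018679822; then to (a',b')=(43351385902230,32736071974306).
Build f_{37,P'} and f_{37,Q'} via the 6-bit ladder of 37=100101_2; evaluate at shifted divisors; quotient in F_{44879956847741^3}.
Result: e(P',Q') = 41392653847247 + 21655188039800*t + 2443637808820*t^2.
Hence e(P,Q) = 23103692449235 + 31711462552762*t + 40786531568147*t^2 in F_{44879956847741^3}^*.

23103692449235 + 31711462552762*t + 40786531568147*t^2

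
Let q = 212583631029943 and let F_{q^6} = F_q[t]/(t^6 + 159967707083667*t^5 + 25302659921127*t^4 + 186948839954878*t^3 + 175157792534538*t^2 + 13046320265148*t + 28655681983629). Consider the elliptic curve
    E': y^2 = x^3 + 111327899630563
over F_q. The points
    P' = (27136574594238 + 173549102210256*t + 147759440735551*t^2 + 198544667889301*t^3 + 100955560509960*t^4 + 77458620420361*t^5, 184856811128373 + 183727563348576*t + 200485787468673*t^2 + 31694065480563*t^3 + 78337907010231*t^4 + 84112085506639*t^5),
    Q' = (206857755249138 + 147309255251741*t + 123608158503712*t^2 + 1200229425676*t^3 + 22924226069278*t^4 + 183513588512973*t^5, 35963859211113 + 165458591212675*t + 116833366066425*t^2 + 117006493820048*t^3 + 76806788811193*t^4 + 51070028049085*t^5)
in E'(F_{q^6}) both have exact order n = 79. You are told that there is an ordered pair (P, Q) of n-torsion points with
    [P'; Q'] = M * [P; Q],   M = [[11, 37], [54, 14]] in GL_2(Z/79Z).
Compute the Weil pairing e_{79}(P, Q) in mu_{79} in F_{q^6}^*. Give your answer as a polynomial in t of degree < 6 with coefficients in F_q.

e_{79}(aP+bQ,cP+dQ) = e_{79}(P,Q)^(ad-bc); with (a,b,c,d)=(11,37,54,14) this gives the det-79 law.
det M = 11*14 - 37*54 = -1844 = 52 (mod 79); 52^{-1} = 38 (mod 79).
Double-and-add over 1001111: 7-1 doublings, 5-1 additions; each step l_{T,T}/v_{2T} or l_{T,P'}/v at Q'+S for random S.
So e_{79}(P',Q') = 33125165181386 + 162819830040836*t + 128562936010196*t^2 + 205265848549099*t^3 + 71741607363498*t^4 + 65511636059443*t^5.
Hence e(P,Q) = 178451857455200 + 2854389503810*t + 197864296845421*t^2 + 108642892597509*t^3 + 46594386845844*t^4 + 144762596800245*t^5 in F_{212583631029943^6}^*.

178451857455200 + 2854389503810*t + 197864296845421*t^2 + 108642892597509*t^3 + 46594386845844*t^4 + 144762596800245*t^5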